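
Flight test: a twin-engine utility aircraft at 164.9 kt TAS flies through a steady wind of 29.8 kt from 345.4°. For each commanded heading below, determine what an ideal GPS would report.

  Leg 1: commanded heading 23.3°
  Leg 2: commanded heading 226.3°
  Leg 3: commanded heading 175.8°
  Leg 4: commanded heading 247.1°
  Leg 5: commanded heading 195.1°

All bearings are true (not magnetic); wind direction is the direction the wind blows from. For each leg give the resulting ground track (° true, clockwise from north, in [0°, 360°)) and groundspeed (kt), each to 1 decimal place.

Leg 1: heading 23.3°; drift +7.4° → track 30.7°, groundspeed 142.6 kt
Leg 2: heading 226.3°; drift -8.3° → track 218.0°, groundspeed 181.3 kt
Leg 3: heading 175.8°; drift -1.6° → track 174.2°, groundspeed 194.3 kt
Leg 4: heading 247.1°; drift -9.9° → track 237.2°, groundspeed 171.8 kt
Leg 5: heading 195.1°; drift -4.4° → track 190.7°, groundspeed 191.4 kt

Leg 1: track=30.7°, groundspeed=142.6 kt
Leg 2: track=218.0°, groundspeed=181.3 kt
Leg 3: track=174.2°, groundspeed=194.3 kt
Leg 4: track=237.2°, groundspeed=171.8 kt
Leg 5: track=190.7°, groundspeed=191.4 kt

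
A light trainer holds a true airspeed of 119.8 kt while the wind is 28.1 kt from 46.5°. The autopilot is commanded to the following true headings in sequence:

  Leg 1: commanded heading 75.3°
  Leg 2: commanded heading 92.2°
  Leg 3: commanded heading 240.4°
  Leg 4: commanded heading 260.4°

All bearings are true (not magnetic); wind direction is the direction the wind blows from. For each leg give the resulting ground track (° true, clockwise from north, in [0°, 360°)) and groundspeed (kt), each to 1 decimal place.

Leg 1: heading 75.3°; drift +8.1° → track 83.4°, groundspeed 96.1 kt
Leg 2: heading 92.2°; drift +11.4° → track 103.6°, groundspeed 102.2 kt
Leg 3: heading 240.4°; drift -2.6° → track 237.8°, groundspeed 147.2 kt
Leg 4: heading 260.4°; drift -6.2° → track 254.2°, groundspeed 144.0 kt

Leg 1: track=83.4°, groundspeed=96.1 kt
Leg 2: track=103.6°, groundspeed=102.2 kt
Leg 3: track=237.8°, groundspeed=147.2 kt
Leg 4: track=254.2°, groundspeed=144.0 kt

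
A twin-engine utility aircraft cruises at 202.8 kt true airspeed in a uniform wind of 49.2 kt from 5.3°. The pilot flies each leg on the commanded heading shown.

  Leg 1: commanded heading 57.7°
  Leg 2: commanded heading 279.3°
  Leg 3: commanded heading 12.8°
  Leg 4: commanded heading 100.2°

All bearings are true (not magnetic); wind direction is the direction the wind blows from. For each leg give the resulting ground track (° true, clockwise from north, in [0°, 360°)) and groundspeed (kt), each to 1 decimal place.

Leg 1: track=70.4°, groundspeed=177.1 kt
Leg 2: track=265.5°, groundspeed=205.3 kt
Leg 3: track=15.2°, groundspeed=154.2 kt
Leg 4: track=113.5°, groundspeed=212.7 kt

Leg 1: heading 57.7°; drift +12.7° → track 70.4°, groundspeed 177.1 kt
Leg 2: heading 279.3°; drift -13.8° → track 265.5°, groundspeed 205.3 kt
Leg 3: heading 12.8°; drift +2.4° → track 15.2°, groundspeed 154.2 kt
Leg 4: heading 100.2°; drift +13.3° → track 113.5°, groundspeed 212.7 kt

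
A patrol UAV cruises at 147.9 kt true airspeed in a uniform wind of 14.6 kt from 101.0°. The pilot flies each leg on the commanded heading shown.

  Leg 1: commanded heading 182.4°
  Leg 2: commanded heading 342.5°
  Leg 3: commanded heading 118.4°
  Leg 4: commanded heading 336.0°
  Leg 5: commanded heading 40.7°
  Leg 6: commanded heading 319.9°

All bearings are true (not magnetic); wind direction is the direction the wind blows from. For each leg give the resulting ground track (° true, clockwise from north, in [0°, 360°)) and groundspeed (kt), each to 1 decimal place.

Leg 1: heading 182.4°; drift +5.7° → track 188.1°, groundspeed 146.4 kt
Leg 2: heading 342.5°; drift -4.7° → track 337.8°, groundspeed 155.4 kt
Leg 3: heading 118.4°; drift +1.9° → track 120.3°, groundspeed 134.0 kt
Leg 4: heading 336.0°; drift -4.4° → track 331.6°, groundspeed 156.7 kt
Leg 5: heading 40.7°; drift -5.2° → track 35.5°, groundspeed 141.2 kt
Leg 6: heading 319.9°; drift -3.3° → track 316.6°, groundspeed 159.5 kt

Leg 1: track=188.1°, groundspeed=146.4 kt
Leg 2: track=337.8°, groundspeed=155.4 kt
Leg 3: track=120.3°, groundspeed=134.0 kt
Leg 4: track=331.6°, groundspeed=156.7 kt
Leg 5: track=35.5°, groundspeed=141.2 kt
Leg 6: track=316.6°, groundspeed=159.5 kt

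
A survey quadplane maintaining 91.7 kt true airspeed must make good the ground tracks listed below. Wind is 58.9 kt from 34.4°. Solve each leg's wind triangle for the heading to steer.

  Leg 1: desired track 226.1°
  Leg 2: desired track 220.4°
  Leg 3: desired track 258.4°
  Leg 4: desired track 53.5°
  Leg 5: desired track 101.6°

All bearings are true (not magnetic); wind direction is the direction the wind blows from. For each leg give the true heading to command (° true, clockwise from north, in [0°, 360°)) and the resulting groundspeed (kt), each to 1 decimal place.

Leg 1: desired track 226.1°; wind correction +7.5° → command heading 233.6°, groundspeed 148.6 kt
Leg 2: desired track 220.4°; wind correction +3.8° → command heading 224.2°, groundspeed 150.1 kt
Leg 3: desired track 258.4°; wind correction +26.5° → command heading 284.9°, groundspeed 124.4 kt
Leg 4: desired track 53.5°; wind correction -12.1° → command heading 41.4°, groundspeed 34.0 kt
Leg 5: desired track 101.6°; wind correction -36.3° → command heading 65.3°, groundspeed 51.1 kt

Leg 1: heading=233.6°, groundspeed=148.6 kt
Leg 2: heading=224.2°, groundspeed=150.1 kt
Leg 3: heading=284.9°, groundspeed=124.4 kt
Leg 4: heading=41.4°, groundspeed=34.0 kt
Leg 5: heading=65.3°, groundspeed=51.1 kt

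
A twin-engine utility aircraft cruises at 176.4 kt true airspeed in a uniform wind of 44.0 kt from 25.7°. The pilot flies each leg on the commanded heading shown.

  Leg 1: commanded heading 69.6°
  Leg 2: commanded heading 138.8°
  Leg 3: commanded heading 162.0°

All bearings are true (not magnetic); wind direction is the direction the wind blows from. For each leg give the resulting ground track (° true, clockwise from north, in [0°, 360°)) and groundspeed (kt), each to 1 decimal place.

Leg 1: track=81.5°, groundspeed=147.9 kt
Leg 2: track=150.6°, groundspeed=197.8 kt
Leg 3: track=170.3°, groundspeed=210.4 kt

Leg 1: heading 69.6°; drift +11.9° → track 81.5°, groundspeed 147.9 kt
Leg 2: heading 138.8°; drift +11.8° → track 150.6°, groundspeed 197.8 kt
Leg 3: heading 162.0°; drift +8.3° → track 170.3°, groundspeed 210.4 kt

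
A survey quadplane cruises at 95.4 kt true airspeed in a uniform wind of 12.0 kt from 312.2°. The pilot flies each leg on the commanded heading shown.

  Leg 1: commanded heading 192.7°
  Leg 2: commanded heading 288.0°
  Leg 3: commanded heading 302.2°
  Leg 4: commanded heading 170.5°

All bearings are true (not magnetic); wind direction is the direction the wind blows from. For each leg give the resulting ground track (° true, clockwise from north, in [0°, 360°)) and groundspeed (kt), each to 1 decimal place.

Leg 1: heading 192.7°; drift -5.9° → track 186.8°, groundspeed 101.8 kt
Leg 2: heading 288.0°; drift -3.3° → track 284.7°, groundspeed 84.6 kt
Leg 3: heading 302.2°; drift -1.4° → track 300.8°, groundspeed 83.6 kt
Leg 4: heading 170.5°; drift -4.1° → track 166.4°, groundspeed 105.1 kt

Leg 1: track=186.8°, groundspeed=101.8 kt
Leg 2: track=284.7°, groundspeed=84.6 kt
Leg 3: track=300.8°, groundspeed=83.6 kt
Leg 4: track=166.4°, groundspeed=105.1 kt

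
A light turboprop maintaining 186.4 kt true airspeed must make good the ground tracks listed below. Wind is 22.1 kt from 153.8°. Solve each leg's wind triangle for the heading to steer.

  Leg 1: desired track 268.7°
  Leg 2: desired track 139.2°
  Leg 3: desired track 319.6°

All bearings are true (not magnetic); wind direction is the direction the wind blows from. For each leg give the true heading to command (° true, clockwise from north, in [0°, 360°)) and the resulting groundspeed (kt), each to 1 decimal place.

Leg 1: desired track 268.7°; wind correction -6.2° → command heading 262.5°, groundspeed 194.6 kt
Leg 2: desired track 139.2°; wind correction +1.7° → command heading 140.9°, groundspeed 164.9 kt
Leg 3: desired track 319.6°; wind correction -1.7° → command heading 317.9°, groundspeed 207.7 kt

Leg 1: heading=262.5°, groundspeed=194.6 kt
Leg 2: heading=140.9°, groundspeed=164.9 kt
Leg 3: heading=317.9°, groundspeed=207.7 kt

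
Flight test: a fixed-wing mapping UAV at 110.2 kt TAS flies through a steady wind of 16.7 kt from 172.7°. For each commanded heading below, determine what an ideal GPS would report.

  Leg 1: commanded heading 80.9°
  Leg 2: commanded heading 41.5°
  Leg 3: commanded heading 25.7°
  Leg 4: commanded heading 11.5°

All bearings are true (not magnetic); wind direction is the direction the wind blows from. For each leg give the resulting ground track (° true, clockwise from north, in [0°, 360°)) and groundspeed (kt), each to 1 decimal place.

Leg 1: track=72.3°, groundspeed=112.0 kt
Leg 2: track=35.6°, groundspeed=121.8 kt
Leg 3: track=21.5°, groundspeed=124.5 kt
Leg 4: track=9.1°, groundspeed=126.1 kt

Leg 1: heading 80.9°; drift -8.6° → track 72.3°, groundspeed 112.0 kt
Leg 2: heading 41.5°; drift -5.9° → track 35.6°, groundspeed 121.8 kt
Leg 3: heading 25.7°; drift -4.2° → track 21.5°, groundspeed 124.5 kt
Leg 4: heading 11.5°; drift -2.4° → track 9.1°, groundspeed 126.1 kt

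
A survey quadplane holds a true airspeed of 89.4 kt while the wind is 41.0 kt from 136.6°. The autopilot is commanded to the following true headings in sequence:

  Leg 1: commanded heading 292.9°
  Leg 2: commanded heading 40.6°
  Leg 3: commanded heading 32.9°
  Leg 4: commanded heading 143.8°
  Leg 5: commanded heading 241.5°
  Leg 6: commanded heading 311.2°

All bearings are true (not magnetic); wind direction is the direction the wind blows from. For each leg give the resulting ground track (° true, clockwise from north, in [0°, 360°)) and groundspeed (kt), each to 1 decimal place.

Leg 1: heading 292.9°; drift +7.4° → track 300.3°, groundspeed 128.0 kt
Leg 2: heading 40.6°; drift -23.5° → track 17.1°, groundspeed 102.2 kt
Leg 3: heading 32.9°; drift -21.9° → track 11.0°, groundspeed 106.8 kt
Leg 4: heading 143.8°; drift +6.0° → track 149.8°, groundspeed 49.0 kt
Leg 5: heading 241.5°; drift +21.6° → track 263.1°, groundspeed 107.5 kt
Leg 6: heading 311.2°; drift +1.7° → track 312.9°, groundspeed 130.3 kt

Leg 1: track=300.3°, groundspeed=128.0 kt
Leg 2: track=17.1°, groundspeed=102.2 kt
Leg 3: track=11.0°, groundspeed=106.8 kt
Leg 4: track=149.8°, groundspeed=49.0 kt
Leg 5: track=263.1°, groundspeed=107.5 kt
Leg 6: track=312.9°, groundspeed=130.3 kt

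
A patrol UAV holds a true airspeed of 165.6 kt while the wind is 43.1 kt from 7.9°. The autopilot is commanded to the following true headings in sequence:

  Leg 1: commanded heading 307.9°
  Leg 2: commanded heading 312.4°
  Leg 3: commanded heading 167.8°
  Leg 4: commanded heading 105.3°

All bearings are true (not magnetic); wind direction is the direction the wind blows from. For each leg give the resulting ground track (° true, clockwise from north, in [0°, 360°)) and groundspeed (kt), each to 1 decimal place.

Leg 1: heading 307.9°; drift -14.5° → track 293.4°, groundspeed 148.8 kt
Leg 2: heading 312.4°; drift -14.1° → track 298.3°, groundspeed 145.6 kt
Leg 3: heading 167.8°; drift +4.1° → track 171.9°, groundspeed 206.6 kt
Leg 4: heading 105.3°; drift +14.0° → track 119.3°, groundspeed 176.4 kt

Leg 1: track=293.4°, groundspeed=148.8 kt
Leg 2: track=298.3°, groundspeed=145.6 kt
Leg 3: track=171.9°, groundspeed=206.6 kt
Leg 4: track=119.3°, groundspeed=176.4 kt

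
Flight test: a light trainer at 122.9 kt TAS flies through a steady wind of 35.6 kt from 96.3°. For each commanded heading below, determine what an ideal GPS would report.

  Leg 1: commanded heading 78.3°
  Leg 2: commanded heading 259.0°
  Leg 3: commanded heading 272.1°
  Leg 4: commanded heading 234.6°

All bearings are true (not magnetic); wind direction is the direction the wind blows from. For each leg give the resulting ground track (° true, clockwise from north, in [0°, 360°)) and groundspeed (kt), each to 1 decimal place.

Leg 1: track=71.3°, groundspeed=89.7 kt
Leg 2: track=262.9°, groundspeed=157.2 kt
Leg 3: track=273.0°, groundspeed=158.4 kt
Leg 4: track=243.6°, groundspeed=151.3 kt

Leg 1: heading 78.3°; drift -7.0° → track 71.3°, groundspeed 89.7 kt
Leg 2: heading 259.0°; drift +3.9° → track 262.9°, groundspeed 157.2 kt
Leg 3: heading 272.1°; drift +0.9° → track 273.0°, groundspeed 158.4 kt
Leg 4: heading 234.6°; drift +9.0° → track 243.6°, groundspeed 151.3 kt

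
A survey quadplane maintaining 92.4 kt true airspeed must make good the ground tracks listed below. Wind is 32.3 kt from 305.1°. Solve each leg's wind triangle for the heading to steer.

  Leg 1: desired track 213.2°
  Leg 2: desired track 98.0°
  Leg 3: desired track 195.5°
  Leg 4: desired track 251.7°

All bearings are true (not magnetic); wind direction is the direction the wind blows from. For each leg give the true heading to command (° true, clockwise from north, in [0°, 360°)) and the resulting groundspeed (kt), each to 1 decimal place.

Leg 1: desired track 213.2°; wind correction +20.4° → command heading 233.6°, groundspeed 87.6 kt
Leg 2: desired track 98.0°; wind correction -9.2° → command heading 88.8°, groundspeed 120.0 kt
Leg 3: desired track 195.5°; wind correction +19.2° → command heading 214.7°, groundspeed 98.1 kt
Leg 4: desired track 251.7°; wind correction +16.3° → command heading 268.0°, groundspeed 69.4 kt

Leg 1: heading=233.6°, groundspeed=87.6 kt
Leg 2: heading=88.8°, groundspeed=120.0 kt
Leg 3: heading=214.7°, groundspeed=98.1 kt
Leg 4: heading=268.0°, groundspeed=69.4 kt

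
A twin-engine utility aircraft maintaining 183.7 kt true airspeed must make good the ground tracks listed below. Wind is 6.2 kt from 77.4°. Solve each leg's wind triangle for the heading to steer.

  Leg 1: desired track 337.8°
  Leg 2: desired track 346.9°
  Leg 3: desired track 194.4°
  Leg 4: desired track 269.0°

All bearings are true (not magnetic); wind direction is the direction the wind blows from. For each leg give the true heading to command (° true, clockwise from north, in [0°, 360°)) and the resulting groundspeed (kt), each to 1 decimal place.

Leg 1: heading=339.7°, groundspeed=184.6 kt
Leg 2: heading=348.8°, groundspeed=183.6 kt
Leg 3: heading=192.7°, groundspeed=186.4 kt
Leg 4: heading=269.4°, groundspeed=189.8 kt

Leg 1: desired track 337.8°; wind correction +1.9° → command heading 339.7°, groundspeed 184.6 kt
Leg 2: desired track 346.9°; wind correction +1.9° → command heading 348.8°, groundspeed 183.6 kt
Leg 3: desired track 194.4°; wind correction -1.7° → command heading 192.7°, groundspeed 186.4 kt
Leg 4: desired track 269.0°; wind correction +0.4° → command heading 269.4°, groundspeed 189.8 kt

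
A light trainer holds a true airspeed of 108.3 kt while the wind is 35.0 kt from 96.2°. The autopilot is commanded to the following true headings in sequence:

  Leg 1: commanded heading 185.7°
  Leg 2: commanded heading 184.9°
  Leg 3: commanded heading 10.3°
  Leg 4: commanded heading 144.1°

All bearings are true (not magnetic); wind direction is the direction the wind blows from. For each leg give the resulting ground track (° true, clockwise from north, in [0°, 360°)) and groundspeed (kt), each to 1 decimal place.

Leg 1: track=203.7°, groundspeed=113.5 kt
Leg 2: track=202.9°, groundspeed=113.1 kt
Leg 3: track=352.0°, groundspeed=111.4 kt
Leg 4: track=161.1°, groundspeed=88.7 kt

Leg 1: heading 185.7°; drift +18.0° → track 203.7°, groundspeed 113.5 kt
Leg 2: heading 184.9°; drift +18.0° → track 202.9°, groundspeed 113.1 kt
Leg 3: heading 10.3°; drift -18.3° → track 352.0°, groundspeed 111.4 kt
Leg 4: heading 144.1°; drift +17.0° → track 161.1°, groundspeed 88.7 kt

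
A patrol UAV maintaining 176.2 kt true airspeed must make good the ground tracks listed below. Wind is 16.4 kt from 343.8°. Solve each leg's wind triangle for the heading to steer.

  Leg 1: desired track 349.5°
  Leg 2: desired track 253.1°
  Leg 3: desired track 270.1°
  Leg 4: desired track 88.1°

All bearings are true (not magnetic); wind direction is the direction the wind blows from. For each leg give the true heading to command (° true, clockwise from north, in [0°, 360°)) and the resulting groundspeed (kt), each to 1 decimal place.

Leg 1: desired track 349.5°; wind correction -0.5° → command heading 349.0°, groundspeed 159.9 kt
Leg 2: desired track 253.1°; wind correction +5.3° → command heading 258.4°, groundspeed 175.6 kt
Leg 3: desired track 270.1°; wind correction +5.1° → command heading 275.2°, groundspeed 170.9 kt
Leg 4: desired track 88.1°; wind correction -5.2° → command heading 82.9°, groundspeed 179.5 kt

Leg 1: heading=349.0°, groundspeed=159.9 kt
Leg 2: heading=258.4°, groundspeed=175.6 kt
Leg 3: heading=275.2°, groundspeed=170.9 kt
Leg 4: heading=82.9°, groundspeed=179.5 kt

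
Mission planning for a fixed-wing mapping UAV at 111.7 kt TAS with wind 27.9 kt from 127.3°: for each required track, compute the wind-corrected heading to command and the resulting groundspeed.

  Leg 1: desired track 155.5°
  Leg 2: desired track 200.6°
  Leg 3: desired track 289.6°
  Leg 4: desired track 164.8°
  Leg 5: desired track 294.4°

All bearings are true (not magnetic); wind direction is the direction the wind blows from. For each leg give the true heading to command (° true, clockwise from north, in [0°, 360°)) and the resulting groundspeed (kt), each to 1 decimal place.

Leg 1: desired track 155.5°; wind correction -6.8° → command heading 148.7°, groundspeed 86.3 kt
Leg 2: desired track 200.6°; wind correction -13.8° → command heading 186.8°, groundspeed 100.4 kt
Leg 3: desired track 289.6°; wind correction -4.4° → command heading 285.2°, groundspeed 138.0 kt
Leg 4: desired track 164.8°; wind correction -8.7° → command heading 156.1°, groundspeed 88.3 kt
Leg 5: desired track 294.4°; wind correction -3.2° → command heading 291.2°, groundspeed 138.7 kt

Leg 1: heading=148.7°, groundspeed=86.3 kt
Leg 2: heading=186.8°, groundspeed=100.4 kt
Leg 3: heading=285.2°, groundspeed=138.0 kt
Leg 4: heading=156.1°, groundspeed=88.3 kt
Leg 5: heading=291.2°, groundspeed=138.7 kt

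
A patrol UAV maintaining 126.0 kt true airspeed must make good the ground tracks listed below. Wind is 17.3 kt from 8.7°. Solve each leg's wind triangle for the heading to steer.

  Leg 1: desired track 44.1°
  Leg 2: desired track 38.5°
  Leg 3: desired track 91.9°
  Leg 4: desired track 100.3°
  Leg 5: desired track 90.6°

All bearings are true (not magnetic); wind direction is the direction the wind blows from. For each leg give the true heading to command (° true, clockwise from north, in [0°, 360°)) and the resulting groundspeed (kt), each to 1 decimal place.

Leg 1: desired track 44.1°; wind correction -4.6° → command heading 39.5°, groundspeed 111.5 kt
Leg 2: desired track 38.5°; wind correction -3.9° → command heading 34.6°, groundspeed 110.7 kt
Leg 3: desired track 91.9°; wind correction -7.8° → command heading 84.1°, groundspeed 122.8 kt
Leg 4: desired track 100.3°; wind correction -7.9° → command heading 92.4°, groundspeed 125.3 kt
Leg 5: desired track 90.6°; wind correction -7.8° → command heading 82.8°, groundspeed 122.4 kt

Leg 1: heading=39.5°, groundspeed=111.5 kt
Leg 2: heading=34.6°, groundspeed=110.7 kt
Leg 3: heading=84.1°, groundspeed=122.8 kt
Leg 4: heading=92.4°, groundspeed=125.3 kt
Leg 5: heading=82.8°, groundspeed=122.4 kt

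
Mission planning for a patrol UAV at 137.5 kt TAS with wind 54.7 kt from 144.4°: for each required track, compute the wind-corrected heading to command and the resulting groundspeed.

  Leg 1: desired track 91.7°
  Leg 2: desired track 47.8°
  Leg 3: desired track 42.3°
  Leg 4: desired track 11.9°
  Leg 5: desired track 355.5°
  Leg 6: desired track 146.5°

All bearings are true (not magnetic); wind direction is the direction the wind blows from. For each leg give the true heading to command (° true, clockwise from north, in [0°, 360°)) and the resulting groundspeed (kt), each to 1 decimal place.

Leg 1: desired track 91.7°; wind correction +18.4° → command heading 110.1°, groundspeed 97.3 kt
Leg 2: desired track 47.8°; wind correction +23.3° → command heading 71.1°, groundspeed 132.6 kt
Leg 3: desired track 42.3°; wind correction +22.9° → command heading 65.2°, groundspeed 138.1 kt
Leg 4: desired track 11.9°; wind correction +17.1° → command heading 29.0°, groundspeed 168.4 kt
Leg 5: desired track 355.5°; wind correction +11.9° → command heading 7.4°, groundspeed 181.4 kt
Leg 6: desired track 146.5°; wind correction -0.8° → command heading 145.7°, groundspeed 82.8 kt

Leg 1: heading=110.1°, groundspeed=97.3 kt
Leg 2: heading=71.1°, groundspeed=132.6 kt
Leg 3: heading=65.2°, groundspeed=138.1 kt
Leg 4: heading=29.0°, groundspeed=168.4 kt
Leg 5: heading=7.4°, groundspeed=181.4 kt
Leg 6: heading=145.7°, groundspeed=82.8 kt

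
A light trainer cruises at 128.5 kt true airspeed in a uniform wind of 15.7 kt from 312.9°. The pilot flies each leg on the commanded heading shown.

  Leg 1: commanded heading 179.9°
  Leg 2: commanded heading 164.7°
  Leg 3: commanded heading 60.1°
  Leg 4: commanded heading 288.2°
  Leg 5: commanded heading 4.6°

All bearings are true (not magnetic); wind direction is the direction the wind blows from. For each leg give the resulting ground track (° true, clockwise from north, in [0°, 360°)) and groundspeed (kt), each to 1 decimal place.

Leg 1: track=175.2°, groundspeed=139.7 kt
Leg 2: track=161.4°, groundspeed=142.1 kt
Leg 3: track=66.5°, groundspeed=134.0 kt
Leg 4: track=284.9°, groundspeed=114.4 kt
Leg 5: track=10.5°, groundspeed=119.4 kt

Leg 1: heading 179.9°; drift -4.7° → track 175.2°, groundspeed 139.7 kt
Leg 2: heading 164.7°; drift -3.3° → track 161.4°, groundspeed 142.1 kt
Leg 3: heading 60.1°; drift +6.4° → track 66.5°, groundspeed 134.0 kt
Leg 4: heading 288.2°; drift -3.3° → track 284.9°, groundspeed 114.4 kt
Leg 5: heading 4.6°; drift +5.9° → track 10.5°, groundspeed 119.4 kt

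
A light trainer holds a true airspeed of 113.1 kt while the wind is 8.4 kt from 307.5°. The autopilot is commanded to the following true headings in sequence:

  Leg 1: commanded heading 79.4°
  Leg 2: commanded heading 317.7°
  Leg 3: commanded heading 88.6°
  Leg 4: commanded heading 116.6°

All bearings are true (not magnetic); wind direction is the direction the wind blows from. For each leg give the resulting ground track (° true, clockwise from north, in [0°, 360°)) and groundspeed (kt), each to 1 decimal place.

Leg 1: track=82.4°, groundspeed=118.9 kt
Leg 2: track=318.5°, groundspeed=104.8 kt
Leg 3: track=91.1°, groundspeed=119.8 kt
Leg 4: track=117.3°, groundspeed=121.4 kt

Leg 1: heading 79.4°; drift +3.0° → track 82.4°, groundspeed 118.9 kt
Leg 2: heading 317.7°; drift +0.8° → track 318.5°, groundspeed 104.8 kt
Leg 3: heading 88.6°; drift +2.5° → track 91.1°, groundspeed 119.8 kt
Leg 4: heading 116.6°; drift +0.7° → track 117.3°, groundspeed 121.4 kt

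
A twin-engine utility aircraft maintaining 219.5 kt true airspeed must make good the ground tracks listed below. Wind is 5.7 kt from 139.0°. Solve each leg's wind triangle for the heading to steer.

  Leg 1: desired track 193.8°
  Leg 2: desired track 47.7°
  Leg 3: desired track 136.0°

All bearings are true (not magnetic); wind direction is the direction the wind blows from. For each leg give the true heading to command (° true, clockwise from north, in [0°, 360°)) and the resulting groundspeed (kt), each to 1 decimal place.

Leg 1: desired track 193.8°; wind correction -1.2° → command heading 192.6°, groundspeed 216.2 kt
Leg 2: desired track 47.7°; wind correction +1.5° → command heading 49.2°, groundspeed 219.6 kt
Leg 3: desired track 136.0°; wind correction +0.1° → command heading 136.1°, groundspeed 213.8 kt

Leg 1: heading=192.6°, groundspeed=216.2 kt
Leg 2: heading=49.2°, groundspeed=219.6 kt
Leg 3: heading=136.1°, groundspeed=213.8 kt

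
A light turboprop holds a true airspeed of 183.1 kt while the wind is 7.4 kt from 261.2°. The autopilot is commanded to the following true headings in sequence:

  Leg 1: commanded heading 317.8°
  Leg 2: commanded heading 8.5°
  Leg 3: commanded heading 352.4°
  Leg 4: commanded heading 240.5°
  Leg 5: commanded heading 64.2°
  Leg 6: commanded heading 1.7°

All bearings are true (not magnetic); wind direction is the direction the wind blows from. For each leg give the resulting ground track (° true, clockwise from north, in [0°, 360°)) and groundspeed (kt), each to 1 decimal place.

Leg 1: heading 317.8°; drift +2.0° → track 319.8°, groundspeed 179.1 kt
Leg 2: heading 8.5°; drift +2.2° → track 10.7°, groundspeed 185.4 kt
Leg 3: heading 352.4°; drift +2.3° → track 354.7°, groundspeed 183.4 kt
Leg 4: heading 240.5°; drift -0.9° → track 239.6°, groundspeed 176.2 kt
Leg 5: heading 64.2°; drift +0.7° → track 64.9°, groundspeed 190.2 kt
Leg 6: heading 1.7°; drift +2.3° → track 4.0°, groundspeed 184.6 kt

Leg 1: track=319.8°, groundspeed=179.1 kt
Leg 2: track=10.7°, groundspeed=185.4 kt
Leg 3: track=354.7°, groundspeed=183.4 kt
Leg 4: track=239.6°, groundspeed=176.2 kt
Leg 5: track=64.9°, groundspeed=190.2 kt
Leg 6: track=4.0°, groundspeed=184.6 kt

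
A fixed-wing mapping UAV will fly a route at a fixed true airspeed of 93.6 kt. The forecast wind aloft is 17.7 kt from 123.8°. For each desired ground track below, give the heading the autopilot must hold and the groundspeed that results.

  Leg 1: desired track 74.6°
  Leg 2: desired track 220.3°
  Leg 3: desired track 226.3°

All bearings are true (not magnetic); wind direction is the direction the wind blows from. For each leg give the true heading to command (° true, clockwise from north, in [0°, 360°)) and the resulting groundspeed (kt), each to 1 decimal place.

Leg 1: desired track 74.6°; wind correction +8.2° → command heading 82.8°, groundspeed 81.1 kt
Leg 2: desired track 220.3°; wind correction -10.8° → command heading 209.5°, groundspeed 93.9 kt
Leg 3: desired track 226.3°; wind correction -10.6° → command heading 215.7°, groundspeed 95.8 kt

Leg 1: heading=82.8°, groundspeed=81.1 kt
Leg 2: heading=209.5°, groundspeed=93.9 kt
Leg 3: heading=215.7°, groundspeed=95.8 kt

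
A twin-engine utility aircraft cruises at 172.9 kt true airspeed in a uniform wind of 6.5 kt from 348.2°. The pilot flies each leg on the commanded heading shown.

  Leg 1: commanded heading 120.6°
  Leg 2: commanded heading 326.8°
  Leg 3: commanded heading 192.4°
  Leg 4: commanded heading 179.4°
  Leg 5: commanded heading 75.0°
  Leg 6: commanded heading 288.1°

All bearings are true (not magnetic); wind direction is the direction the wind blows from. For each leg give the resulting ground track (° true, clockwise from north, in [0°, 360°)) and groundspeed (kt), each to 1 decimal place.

Leg 1: track=122.2°, groundspeed=177.3 kt
Leg 2: track=326.0°, groundspeed=166.9 kt
Leg 3: track=191.5°, groundspeed=178.8 kt
Leg 4: track=179.0°, groundspeed=179.3 kt
Leg 5: track=77.2°, groundspeed=172.7 kt
Leg 6: track=286.2°, groundspeed=169.8 kt

Leg 1: heading 120.6°; drift +1.6° → track 122.2°, groundspeed 177.3 kt
Leg 2: heading 326.8°; drift -0.8° → track 326.0°, groundspeed 166.9 kt
Leg 3: heading 192.4°; drift -0.9° → track 191.5°, groundspeed 178.8 kt
Leg 4: heading 179.4°; drift -0.4° → track 179.0°, groundspeed 179.3 kt
Leg 5: heading 75.0°; drift +2.2° → track 77.2°, groundspeed 172.7 kt
Leg 6: heading 288.1°; drift -1.9° → track 286.2°, groundspeed 169.8 kt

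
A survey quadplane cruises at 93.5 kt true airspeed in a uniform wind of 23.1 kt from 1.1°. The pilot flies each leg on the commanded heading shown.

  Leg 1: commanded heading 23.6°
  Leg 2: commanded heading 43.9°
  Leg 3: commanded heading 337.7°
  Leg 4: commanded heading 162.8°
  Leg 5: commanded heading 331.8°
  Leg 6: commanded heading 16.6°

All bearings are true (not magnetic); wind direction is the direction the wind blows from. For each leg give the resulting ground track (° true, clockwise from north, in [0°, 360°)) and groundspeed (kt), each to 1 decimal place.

Leg 1: heading 23.6°; drift +7.0° → track 30.6°, groundspeed 72.7 kt
Leg 2: heading 43.9°; drift +11.6° → track 55.5°, groundspeed 78.1 kt
Leg 3: heading 337.7°; drift -7.2° → track 330.5°, groundspeed 72.9 kt
Leg 4: heading 162.8°; drift +3.6° → track 166.4°, groundspeed 115.7 kt
Leg 5: heading 331.8°; drift -8.8° → track 323.0°, groundspeed 74.2 kt
Leg 6: heading 16.6°; drift +5.0° → track 21.6°, groundspeed 71.5 kt

Leg 1: track=30.6°, groundspeed=72.7 kt
Leg 2: track=55.5°, groundspeed=78.1 kt
Leg 3: track=330.5°, groundspeed=72.9 kt
Leg 4: track=166.4°, groundspeed=115.7 kt
Leg 5: track=323.0°, groundspeed=74.2 kt
Leg 6: track=21.6°, groundspeed=71.5 kt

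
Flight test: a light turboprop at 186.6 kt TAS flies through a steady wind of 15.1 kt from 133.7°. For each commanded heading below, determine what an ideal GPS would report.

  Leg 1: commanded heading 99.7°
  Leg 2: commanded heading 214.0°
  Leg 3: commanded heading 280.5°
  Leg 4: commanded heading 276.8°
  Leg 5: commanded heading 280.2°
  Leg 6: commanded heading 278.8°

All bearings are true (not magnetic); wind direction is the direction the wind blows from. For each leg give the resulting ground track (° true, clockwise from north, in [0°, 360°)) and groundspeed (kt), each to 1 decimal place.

Leg 1: heading 99.7°; drift -2.8° → track 96.9°, groundspeed 174.3 kt
Leg 2: heading 214.0°; drift +4.6° → track 218.6°, groundspeed 184.7 kt
Leg 3: heading 280.5°; drift +2.4° → track 282.9°, groundspeed 199.4 kt
Leg 4: heading 276.8°; drift +2.6° → track 279.4°, groundspeed 198.9 kt
Leg 5: heading 280.2°; drift +2.4° → track 282.6°, groundspeed 199.4 kt
Leg 6: heading 278.8°; drift +2.5° → track 281.3°, groundspeed 199.2 kt

Leg 1: track=96.9°, groundspeed=174.3 kt
Leg 2: track=218.6°, groundspeed=184.7 kt
Leg 3: track=282.9°, groundspeed=199.4 kt
Leg 4: track=279.4°, groundspeed=198.9 kt
Leg 5: track=282.6°, groundspeed=199.4 kt
Leg 6: track=281.3°, groundspeed=199.2 kt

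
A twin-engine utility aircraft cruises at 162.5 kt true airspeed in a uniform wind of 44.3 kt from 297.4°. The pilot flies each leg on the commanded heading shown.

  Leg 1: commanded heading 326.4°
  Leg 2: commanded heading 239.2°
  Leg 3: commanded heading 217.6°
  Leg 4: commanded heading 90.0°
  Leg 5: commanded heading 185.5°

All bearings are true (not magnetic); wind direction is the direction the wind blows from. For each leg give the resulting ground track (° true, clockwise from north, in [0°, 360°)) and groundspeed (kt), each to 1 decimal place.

Leg 1: heading 326.4°; drift +9.8° → track 336.2°, groundspeed 125.6 kt
Leg 2: heading 239.2°; drift -15.1° → track 224.1°, groundspeed 144.2 kt
Leg 3: heading 217.6°; drift -15.7° → track 201.9°, groundspeed 160.7 kt
Leg 4: heading 90.0°; drift +5.8° → track 95.8°, groundspeed 202.9 kt
Leg 5: heading 185.5°; drift -12.9° → track 172.6°, groundspeed 183.7 kt

Leg 1: track=336.2°, groundspeed=125.6 kt
Leg 2: track=224.1°, groundspeed=144.2 kt
Leg 3: track=201.9°, groundspeed=160.7 kt
Leg 4: track=95.8°, groundspeed=202.9 kt
Leg 5: track=172.6°, groundspeed=183.7 kt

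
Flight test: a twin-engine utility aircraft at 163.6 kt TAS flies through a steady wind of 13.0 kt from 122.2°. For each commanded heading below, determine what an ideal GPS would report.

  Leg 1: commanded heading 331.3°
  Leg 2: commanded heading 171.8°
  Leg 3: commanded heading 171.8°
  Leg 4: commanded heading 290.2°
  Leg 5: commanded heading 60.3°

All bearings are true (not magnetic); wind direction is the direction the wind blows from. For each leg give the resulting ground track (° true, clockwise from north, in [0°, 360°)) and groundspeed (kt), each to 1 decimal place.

Leg 1: track=329.2°, groundspeed=175.1 kt
Leg 2: track=175.5°, groundspeed=155.5 kt
Leg 3: track=175.5°, groundspeed=155.5 kt
Leg 4: track=291.1°, groundspeed=176.3 kt
Leg 5: track=56.1°, groundspeed=157.9 kt

Leg 1: heading 331.3°; drift -2.1° → track 329.2°, groundspeed 175.1 kt
Leg 2: heading 171.8°; drift +3.7° → track 175.5°, groundspeed 155.5 kt
Leg 3: heading 171.8°; drift +3.7° → track 175.5°, groundspeed 155.5 kt
Leg 4: heading 290.2°; drift +0.9° → track 291.1°, groundspeed 176.3 kt
Leg 5: heading 60.3°; drift -4.2° → track 56.1°, groundspeed 157.9 kt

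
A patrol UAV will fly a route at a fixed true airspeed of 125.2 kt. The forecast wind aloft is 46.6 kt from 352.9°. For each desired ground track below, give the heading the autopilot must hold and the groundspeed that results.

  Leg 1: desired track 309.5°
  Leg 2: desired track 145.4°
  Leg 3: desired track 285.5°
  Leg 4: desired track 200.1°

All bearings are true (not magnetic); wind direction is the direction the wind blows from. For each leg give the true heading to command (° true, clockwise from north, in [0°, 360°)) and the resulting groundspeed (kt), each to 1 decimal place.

Leg 1: desired track 309.5°; wind correction +14.8° → command heading 324.3°, groundspeed 87.2 kt
Leg 2: desired track 145.4°; wind correction -9.9° → command heading 135.5°, groundspeed 164.7 kt
Leg 3: desired track 285.5°; wind correction +20.1° → command heading 305.6°, groundspeed 99.7 kt
Leg 4: desired track 200.1°; wind correction +9.8° → command heading 209.9°, groundspeed 164.8 kt

Leg 1: heading=324.3°, groundspeed=87.2 kt
Leg 2: heading=135.5°, groundspeed=164.7 kt
Leg 3: heading=305.6°, groundspeed=99.7 kt
Leg 4: heading=209.9°, groundspeed=164.8 kt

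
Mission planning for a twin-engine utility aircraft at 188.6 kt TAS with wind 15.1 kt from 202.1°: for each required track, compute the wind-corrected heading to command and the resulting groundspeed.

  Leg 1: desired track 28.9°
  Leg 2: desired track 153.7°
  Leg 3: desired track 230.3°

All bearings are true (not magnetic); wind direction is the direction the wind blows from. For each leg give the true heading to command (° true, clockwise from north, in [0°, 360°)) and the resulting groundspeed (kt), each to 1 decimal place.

Leg 1: heading=29.4°, groundspeed=203.6 kt
Leg 2: heading=157.1°, groundspeed=178.2 kt
Leg 3: heading=228.1°, groundspeed=175.2 kt

Leg 1: desired track 28.9°; wind correction +0.5° → command heading 29.4°, groundspeed 203.6 kt
Leg 2: desired track 153.7°; wind correction +3.4° → command heading 157.1°, groundspeed 178.2 kt
Leg 3: desired track 230.3°; wind correction -2.2° → command heading 228.1°, groundspeed 175.2 kt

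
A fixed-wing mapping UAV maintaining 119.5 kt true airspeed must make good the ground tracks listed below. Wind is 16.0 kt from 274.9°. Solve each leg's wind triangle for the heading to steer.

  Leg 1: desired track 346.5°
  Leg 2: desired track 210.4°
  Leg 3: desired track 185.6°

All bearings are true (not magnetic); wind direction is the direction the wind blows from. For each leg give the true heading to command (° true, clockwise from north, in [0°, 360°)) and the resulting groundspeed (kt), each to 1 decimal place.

Leg 1: desired track 346.5°; wind correction -7.3° → command heading 339.2°, groundspeed 113.5 kt
Leg 2: desired track 210.4°; wind correction +6.9° → command heading 217.3°, groundspeed 111.7 kt
Leg 3: desired track 185.6°; wind correction +7.7° → command heading 193.3°, groundspeed 118.2 kt

Leg 1: heading=339.2°, groundspeed=113.5 kt
Leg 2: heading=217.3°, groundspeed=111.7 kt
Leg 3: heading=193.3°, groundspeed=118.2 kt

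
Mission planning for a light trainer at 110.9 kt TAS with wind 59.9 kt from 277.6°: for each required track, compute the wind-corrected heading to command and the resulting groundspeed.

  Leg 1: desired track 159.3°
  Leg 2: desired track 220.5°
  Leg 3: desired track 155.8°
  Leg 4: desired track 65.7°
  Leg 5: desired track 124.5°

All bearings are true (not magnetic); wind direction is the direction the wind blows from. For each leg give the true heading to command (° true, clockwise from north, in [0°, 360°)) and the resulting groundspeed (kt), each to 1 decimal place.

Leg 1: heading=187.7°, groundspeed=126.0 kt
Leg 2: heading=247.5°, groundspeed=66.3 kt
Leg 3: heading=183.1°, groundspeed=130.1 kt
Leg 4: heading=49.1°, groundspeed=157.1 kt
Leg 5: heading=138.6°, groundspeed=161.0 kt

Leg 1: desired track 159.3°; wind correction +28.4° → command heading 187.7°, groundspeed 126.0 kt
Leg 2: desired track 220.5°; wind correction +27.0° → command heading 247.5°, groundspeed 66.3 kt
Leg 3: desired track 155.8°; wind correction +27.3° → command heading 183.1°, groundspeed 130.1 kt
Leg 4: desired track 65.7°; wind correction -16.6° → command heading 49.1°, groundspeed 157.1 kt
Leg 5: desired track 124.5°; wind correction +14.1° → command heading 138.6°, groundspeed 161.0 kt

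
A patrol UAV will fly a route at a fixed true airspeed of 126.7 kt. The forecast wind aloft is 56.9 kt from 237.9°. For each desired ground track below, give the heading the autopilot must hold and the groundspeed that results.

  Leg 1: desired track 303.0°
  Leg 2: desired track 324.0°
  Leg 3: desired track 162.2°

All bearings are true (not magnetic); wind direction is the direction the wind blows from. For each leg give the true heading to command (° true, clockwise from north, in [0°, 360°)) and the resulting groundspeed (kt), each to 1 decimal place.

Leg 1: desired track 303.0°; wind correction -24.0° → command heading 279.0°, groundspeed 91.8 kt
Leg 2: desired track 324.0°; wind correction -26.6° → command heading 297.4°, groundspeed 109.4 kt
Leg 3: desired track 162.2°; wind correction +25.8° → command heading 188.0°, groundspeed 100.0 kt

Leg 1: heading=279.0°, groundspeed=91.8 kt
Leg 2: heading=297.4°, groundspeed=109.4 kt
Leg 3: heading=188.0°, groundspeed=100.0 kt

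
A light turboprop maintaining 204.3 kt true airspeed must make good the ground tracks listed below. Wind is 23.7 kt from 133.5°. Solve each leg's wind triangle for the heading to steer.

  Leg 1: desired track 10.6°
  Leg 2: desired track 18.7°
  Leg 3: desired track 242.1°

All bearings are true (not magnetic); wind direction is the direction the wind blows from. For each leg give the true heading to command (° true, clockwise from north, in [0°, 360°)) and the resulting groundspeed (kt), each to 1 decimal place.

Leg 1: desired track 10.6°; wind correction +5.6° → command heading 16.2°, groundspeed 216.2 kt
Leg 2: desired track 18.7°; wind correction +6.0° → command heading 24.7°, groundspeed 213.1 kt
Leg 3: desired track 242.1°; wind correction -6.3° → command heading 235.8°, groundspeed 210.6 kt

Leg 1: heading=16.2°, groundspeed=216.2 kt
Leg 2: heading=24.7°, groundspeed=213.1 kt
Leg 3: heading=235.8°, groundspeed=210.6 kt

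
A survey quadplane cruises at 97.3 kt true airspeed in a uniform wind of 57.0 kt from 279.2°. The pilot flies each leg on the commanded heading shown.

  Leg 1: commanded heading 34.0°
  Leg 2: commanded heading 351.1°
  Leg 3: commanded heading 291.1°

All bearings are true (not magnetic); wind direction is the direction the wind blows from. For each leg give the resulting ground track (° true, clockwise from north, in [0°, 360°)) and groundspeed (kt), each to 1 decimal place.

Leg 1: track=57.1°, groundspeed=131.8 kt
Leg 2: track=25.3°, groundspeed=96.3 kt
Leg 3: track=306.9°, groundspeed=43.2 kt

Leg 1: heading 34.0°; drift +23.1° → track 57.1°, groundspeed 131.8 kt
Leg 2: heading 351.1°; drift +34.2° → track 25.3°, groundspeed 96.3 kt
Leg 3: heading 291.1°; drift +15.8° → track 306.9°, groundspeed 43.2 kt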